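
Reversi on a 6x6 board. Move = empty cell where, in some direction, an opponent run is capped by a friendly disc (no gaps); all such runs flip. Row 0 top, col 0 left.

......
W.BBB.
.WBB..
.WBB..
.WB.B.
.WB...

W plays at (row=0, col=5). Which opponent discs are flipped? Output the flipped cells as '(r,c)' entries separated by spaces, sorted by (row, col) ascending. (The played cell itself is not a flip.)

Answer: (1,4) (2,3) (3,2)

Derivation:
Dir NW: edge -> no flip
Dir N: edge -> no flip
Dir NE: edge -> no flip
Dir W: first cell '.' (not opp) -> no flip
Dir E: edge -> no flip
Dir SW: opp run (1,4) (2,3) (3,2) capped by W -> flip
Dir S: first cell '.' (not opp) -> no flip
Dir SE: edge -> no flip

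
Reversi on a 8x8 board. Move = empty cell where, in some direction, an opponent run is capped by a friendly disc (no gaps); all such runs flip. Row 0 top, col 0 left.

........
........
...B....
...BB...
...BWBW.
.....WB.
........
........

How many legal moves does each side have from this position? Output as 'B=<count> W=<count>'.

Answer: B=5 W=6

Derivation:
-- B to move --
(3,5): no bracket -> illegal
(3,6): flips 1 -> legal
(3,7): no bracket -> illegal
(4,7): flips 1 -> legal
(5,3): no bracket -> illegal
(5,4): flips 2 -> legal
(5,7): no bracket -> illegal
(6,4): no bracket -> illegal
(6,5): flips 1 -> legal
(6,6): flips 2 -> legal
B mobility = 5
-- W to move --
(1,2): no bracket -> illegal
(1,3): no bracket -> illegal
(1,4): no bracket -> illegal
(2,2): flips 1 -> legal
(2,4): flips 1 -> legal
(2,5): no bracket -> illegal
(3,2): no bracket -> illegal
(3,5): flips 1 -> legal
(3,6): no bracket -> illegal
(4,2): flips 1 -> legal
(4,7): no bracket -> illegal
(5,2): no bracket -> illegal
(5,3): no bracket -> illegal
(5,4): no bracket -> illegal
(5,7): flips 1 -> legal
(6,5): no bracket -> illegal
(6,6): flips 1 -> legal
(6,7): no bracket -> illegal
W mobility = 6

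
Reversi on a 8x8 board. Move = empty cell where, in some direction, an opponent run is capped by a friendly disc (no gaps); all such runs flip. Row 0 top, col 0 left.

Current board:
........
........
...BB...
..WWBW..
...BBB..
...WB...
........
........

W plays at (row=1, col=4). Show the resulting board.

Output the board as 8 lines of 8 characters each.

Answer: ........
....W...
...WB...
..WWBW..
...BBB..
...WB...
........
........

Derivation:
Place W at (1,4); scan 8 dirs for brackets.
Dir NW: first cell '.' (not opp) -> no flip
Dir N: first cell '.' (not opp) -> no flip
Dir NE: first cell '.' (not opp) -> no flip
Dir W: first cell '.' (not opp) -> no flip
Dir E: first cell '.' (not opp) -> no flip
Dir SW: opp run (2,3) capped by W -> flip
Dir S: opp run (2,4) (3,4) (4,4) (5,4), next='.' -> no flip
Dir SE: first cell '.' (not opp) -> no flip
All flips: (2,3)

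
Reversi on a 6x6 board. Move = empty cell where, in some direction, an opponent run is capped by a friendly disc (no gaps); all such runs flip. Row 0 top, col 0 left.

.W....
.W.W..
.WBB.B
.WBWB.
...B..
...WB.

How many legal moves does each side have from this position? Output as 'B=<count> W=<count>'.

Answer: B=9 W=3

Derivation:
-- B to move --
(0,0): flips 1 -> legal
(0,2): no bracket -> illegal
(0,3): flips 1 -> legal
(0,4): flips 1 -> legal
(1,0): flips 1 -> legal
(1,2): no bracket -> illegal
(1,4): no bracket -> illegal
(2,0): flips 1 -> legal
(2,4): no bracket -> illegal
(3,0): flips 1 -> legal
(4,0): flips 1 -> legal
(4,1): no bracket -> illegal
(4,2): no bracket -> illegal
(4,4): flips 1 -> legal
(5,2): flips 1 -> legal
B mobility = 9
-- W to move --
(1,2): no bracket -> illegal
(1,4): no bracket -> illegal
(1,5): no bracket -> illegal
(2,4): flips 2 -> legal
(3,5): flips 1 -> legal
(4,1): no bracket -> illegal
(4,2): no bracket -> illegal
(4,4): no bracket -> illegal
(4,5): no bracket -> illegal
(5,2): no bracket -> illegal
(5,5): flips 1 -> legal
W mobility = 3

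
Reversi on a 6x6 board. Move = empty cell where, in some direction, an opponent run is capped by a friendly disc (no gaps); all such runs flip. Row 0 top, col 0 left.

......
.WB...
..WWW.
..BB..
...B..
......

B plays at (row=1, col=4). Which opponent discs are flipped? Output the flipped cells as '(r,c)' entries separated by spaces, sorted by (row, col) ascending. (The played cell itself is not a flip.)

Answer: (2,3)

Derivation:
Dir NW: first cell '.' (not opp) -> no flip
Dir N: first cell '.' (not opp) -> no flip
Dir NE: first cell '.' (not opp) -> no flip
Dir W: first cell '.' (not opp) -> no flip
Dir E: first cell '.' (not opp) -> no flip
Dir SW: opp run (2,3) capped by B -> flip
Dir S: opp run (2,4), next='.' -> no flip
Dir SE: first cell '.' (not opp) -> no flip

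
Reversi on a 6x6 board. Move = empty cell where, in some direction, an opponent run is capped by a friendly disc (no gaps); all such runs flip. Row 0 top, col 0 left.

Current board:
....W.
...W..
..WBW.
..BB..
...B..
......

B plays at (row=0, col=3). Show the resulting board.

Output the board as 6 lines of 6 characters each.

Place B at (0,3); scan 8 dirs for brackets.
Dir NW: edge -> no flip
Dir N: edge -> no flip
Dir NE: edge -> no flip
Dir W: first cell '.' (not opp) -> no flip
Dir E: opp run (0,4), next='.' -> no flip
Dir SW: first cell '.' (not opp) -> no flip
Dir S: opp run (1,3) capped by B -> flip
Dir SE: first cell '.' (not opp) -> no flip
All flips: (1,3)

Answer: ...BW.
...B..
..WBW.
..BB..
...B..
......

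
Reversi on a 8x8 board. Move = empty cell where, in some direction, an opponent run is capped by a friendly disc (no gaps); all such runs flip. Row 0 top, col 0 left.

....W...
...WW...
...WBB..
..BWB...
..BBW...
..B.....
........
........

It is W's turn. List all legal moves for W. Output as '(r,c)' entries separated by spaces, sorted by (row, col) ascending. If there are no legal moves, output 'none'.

Answer: (1,5) (2,6) (3,1) (3,5) (3,6) (4,1) (4,5) (5,1) (5,3)

Derivation:
(1,5): flips 1 -> legal
(1,6): no bracket -> illegal
(2,1): no bracket -> illegal
(2,2): no bracket -> illegal
(2,6): flips 2 -> legal
(3,1): flips 1 -> legal
(3,5): flips 2 -> legal
(3,6): flips 1 -> legal
(4,1): flips 3 -> legal
(4,5): flips 1 -> legal
(5,1): flips 1 -> legal
(5,3): flips 1 -> legal
(5,4): no bracket -> illegal
(6,1): no bracket -> illegal
(6,2): no bracket -> illegal
(6,3): no bracket -> illegal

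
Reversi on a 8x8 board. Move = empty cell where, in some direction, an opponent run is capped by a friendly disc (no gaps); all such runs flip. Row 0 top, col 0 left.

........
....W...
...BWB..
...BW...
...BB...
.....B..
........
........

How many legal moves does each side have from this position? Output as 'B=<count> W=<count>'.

Answer: B=6 W=9

Derivation:
-- B to move --
(0,3): flips 1 -> legal
(0,4): flips 3 -> legal
(0,5): flips 1 -> legal
(1,3): no bracket -> illegal
(1,5): flips 1 -> legal
(3,5): flips 1 -> legal
(4,5): flips 1 -> legal
B mobility = 6
-- W to move --
(1,2): flips 1 -> legal
(1,3): no bracket -> illegal
(1,5): no bracket -> illegal
(1,6): flips 1 -> legal
(2,2): flips 1 -> legal
(2,6): flips 1 -> legal
(3,2): flips 2 -> legal
(3,5): no bracket -> illegal
(3,6): flips 1 -> legal
(4,2): flips 1 -> legal
(4,5): no bracket -> illegal
(4,6): no bracket -> illegal
(5,2): flips 1 -> legal
(5,3): no bracket -> illegal
(5,4): flips 1 -> legal
(5,6): no bracket -> illegal
(6,4): no bracket -> illegal
(6,5): no bracket -> illegal
(6,6): no bracket -> illegal
W mobility = 9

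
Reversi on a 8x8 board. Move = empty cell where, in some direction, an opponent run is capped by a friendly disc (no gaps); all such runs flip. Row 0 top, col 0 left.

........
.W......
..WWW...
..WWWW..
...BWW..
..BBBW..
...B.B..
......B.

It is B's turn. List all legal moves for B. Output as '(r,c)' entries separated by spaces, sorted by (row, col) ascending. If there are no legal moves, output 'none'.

Answer: (1,3) (1,4) (2,1) (2,5) (2,6) (3,6) (4,6) (5,6)

Derivation:
(0,0): no bracket -> illegal
(0,1): no bracket -> illegal
(0,2): no bracket -> illegal
(1,0): no bracket -> illegal
(1,2): no bracket -> illegal
(1,3): flips 2 -> legal
(1,4): flips 3 -> legal
(1,5): no bracket -> illegal
(2,0): no bracket -> illegal
(2,1): flips 1 -> legal
(2,5): flips 4 -> legal
(2,6): flips 2 -> legal
(3,1): no bracket -> illegal
(3,6): flips 1 -> legal
(4,1): no bracket -> illegal
(4,2): no bracket -> illegal
(4,6): flips 2 -> legal
(5,6): flips 1 -> legal
(6,4): no bracket -> illegal
(6,6): no bracket -> illegal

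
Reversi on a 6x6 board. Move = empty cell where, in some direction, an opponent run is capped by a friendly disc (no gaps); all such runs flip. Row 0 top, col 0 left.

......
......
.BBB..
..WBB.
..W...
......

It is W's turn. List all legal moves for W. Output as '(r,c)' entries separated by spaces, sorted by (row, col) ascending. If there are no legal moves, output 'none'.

Answer: (1,0) (1,2) (1,4) (2,4) (3,5)

Derivation:
(1,0): flips 1 -> legal
(1,1): no bracket -> illegal
(1,2): flips 1 -> legal
(1,3): no bracket -> illegal
(1,4): flips 1 -> legal
(2,0): no bracket -> illegal
(2,4): flips 1 -> legal
(2,5): no bracket -> illegal
(3,0): no bracket -> illegal
(3,1): no bracket -> illegal
(3,5): flips 2 -> legal
(4,3): no bracket -> illegal
(4,4): no bracket -> illegal
(4,5): no bracket -> illegal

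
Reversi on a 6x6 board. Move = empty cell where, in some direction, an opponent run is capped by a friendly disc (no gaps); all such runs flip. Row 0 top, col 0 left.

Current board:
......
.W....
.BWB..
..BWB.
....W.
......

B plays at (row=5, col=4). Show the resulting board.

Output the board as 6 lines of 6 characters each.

Answer: ......
.W....
.BWB..
..BWB.
....B.
....B.

Derivation:
Place B at (5,4); scan 8 dirs for brackets.
Dir NW: first cell '.' (not opp) -> no flip
Dir N: opp run (4,4) capped by B -> flip
Dir NE: first cell '.' (not opp) -> no flip
Dir W: first cell '.' (not opp) -> no flip
Dir E: first cell '.' (not opp) -> no flip
Dir SW: edge -> no flip
Dir S: edge -> no flip
Dir SE: edge -> no flip
All flips: (4,4)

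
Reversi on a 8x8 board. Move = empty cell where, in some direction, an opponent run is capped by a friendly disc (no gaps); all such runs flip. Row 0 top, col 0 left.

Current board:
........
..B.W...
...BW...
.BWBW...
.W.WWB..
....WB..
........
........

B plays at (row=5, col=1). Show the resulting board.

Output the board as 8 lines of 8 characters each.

Place B at (5,1); scan 8 dirs for brackets.
Dir NW: first cell '.' (not opp) -> no flip
Dir N: opp run (4,1) capped by B -> flip
Dir NE: first cell '.' (not opp) -> no flip
Dir W: first cell '.' (not opp) -> no flip
Dir E: first cell '.' (not opp) -> no flip
Dir SW: first cell '.' (not opp) -> no flip
Dir S: first cell '.' (not opp) -> no flip
Dir SE: first cell '.' (not opp) -> no flip
All flips: (4,1)

Answer: ........
..B.W...
...BW...
.BWBW...
.B.WWB..
.B..WB..
........
........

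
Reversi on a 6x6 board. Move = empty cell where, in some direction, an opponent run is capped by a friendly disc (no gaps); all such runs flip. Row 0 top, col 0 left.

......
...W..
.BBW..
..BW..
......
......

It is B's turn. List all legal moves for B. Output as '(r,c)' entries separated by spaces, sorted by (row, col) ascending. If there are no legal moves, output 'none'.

Answer: (0,4) (1,4) (2,4) (3,4) (4,4)

Derivation:
(0,2): no bracket -> illegal
(0,3): no bracket -> illegal
(0,4): flips 1 -> legal
(1,2): no bracket -> illegal
(1,4): flips 1 -> legal
(2,4): flips 1 -> legal
(3,4): flips 1 -> legal
(4,2): no bracket -> illegal
(4,3): no bracket -> illegal
(4,4): flips 1 -> legal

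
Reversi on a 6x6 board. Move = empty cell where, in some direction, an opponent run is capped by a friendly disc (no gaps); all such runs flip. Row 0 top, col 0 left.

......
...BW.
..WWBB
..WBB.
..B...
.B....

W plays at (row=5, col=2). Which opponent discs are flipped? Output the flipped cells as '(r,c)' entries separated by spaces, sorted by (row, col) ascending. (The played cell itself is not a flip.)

Dir NW: first cell '.' (not opp) -> no flip
Dir N: opp run (4,2) capped by W -> flip
Dir NE: first cell '.' (not opp) -> no flip
Dir W: opp run (5,1), next='.' -> no flip
Dir E: first cell '.' (not opp) -> no flip
Dir SW: edge -> no flip
Dir S: edge -> no flip
Dir SE: edge -> no flip

Answer: (4,2)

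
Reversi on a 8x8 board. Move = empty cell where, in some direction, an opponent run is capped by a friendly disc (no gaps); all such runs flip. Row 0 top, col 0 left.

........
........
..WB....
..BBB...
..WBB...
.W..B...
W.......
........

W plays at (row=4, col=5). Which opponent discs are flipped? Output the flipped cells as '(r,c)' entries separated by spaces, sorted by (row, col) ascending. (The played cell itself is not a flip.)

Answer: (4,3) (4,4)

Derivation:
Dir NW: opp run (3,4) (2,3), next='.' -> no flip
Dir N: first cell '.' (not opp) -> no flip
Dir NE: first cell '.' (not opp) -> no flip
Dir W: opp run (4,4) (4,3) capped by W -> flip
Dir E: first cell '.' (not opp) -> no flip
Dir SW: opp run (5,4), next='.' -> no flip
Dir S: first cell '.' (not opp) -> no flip
Dir SE: first cell '.' (not opp) -> no flip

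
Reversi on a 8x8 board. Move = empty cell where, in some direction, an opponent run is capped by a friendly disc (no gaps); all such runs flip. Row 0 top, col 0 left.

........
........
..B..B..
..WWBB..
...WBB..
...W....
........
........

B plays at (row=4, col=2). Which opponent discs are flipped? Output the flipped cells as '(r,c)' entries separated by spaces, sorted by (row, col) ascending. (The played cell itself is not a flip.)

Answer: (3,2) (4,3)

Derivation:
Dir NW: first cell '.' (not opp) -> no flip
Dir N: opp run (3,2) capped by B -> flip
Dir NE: opp run (3,3), next='.' -> no flip
Dir W: first cell '.' (not opp) -> no flip
Dir E: opp run (4,3) capped by B -> flip
Dir SW: first cell '.' (not opp) -> no flip
Dir S: first cell '.' (not opp) -> no flip
Dir SE: opp run (5,3), next='.' -> no flip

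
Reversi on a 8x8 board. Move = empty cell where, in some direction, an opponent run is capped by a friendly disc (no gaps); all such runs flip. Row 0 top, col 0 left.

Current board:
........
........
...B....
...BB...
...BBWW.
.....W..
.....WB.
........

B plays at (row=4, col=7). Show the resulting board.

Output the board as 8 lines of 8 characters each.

Place B at (4,7); scan 8 dirs for brackets.
Dir NW: first cell '.' (not opp) -> no flip
Dir N: first cell '.' (not opp) -> no flip
Dir NE: edge -> no flip
Dir W: opp run (4,6) (4,5) capped by B -> flip
Dir E: edge -> no flip
Dir SW: first cell '.' (not opp) -> no flip
Dir S: first cell '.' (not opp) -> no flip
Dir SE: edge -> no flip
All flips: (4,5) (4,6)

Answer: ........
........
...B....
...BB...
...BBBBB
.....W..
.....WB.
........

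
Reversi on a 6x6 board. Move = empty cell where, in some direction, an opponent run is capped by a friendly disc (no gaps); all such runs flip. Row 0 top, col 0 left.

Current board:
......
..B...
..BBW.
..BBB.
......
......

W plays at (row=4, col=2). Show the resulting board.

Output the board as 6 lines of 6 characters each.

Answer: ......
..B...
..BBW.
..BWB.
..W...
......

Derivation:
Place W at (4,2); scan 8 dirs for brackets.
Dir NW: first cell '.' (not opp) -> no flip
Dir N: opp run (3,2) (2,2) (1,2), next='.' -> no flip
Dir NE: opp run (3,3) capped by W -> flip
Dir W: first cell '.' (not opp) -> no flip
Dir E: first cell '.' (not opp) -> no flip
Dir SW: first cell '.' (not opp) -> no flip
Dir S: first cell '.' (not opp) -> no flip
Dir SE: first cell '.' (not opp) -> no flip
All flips: (3,3)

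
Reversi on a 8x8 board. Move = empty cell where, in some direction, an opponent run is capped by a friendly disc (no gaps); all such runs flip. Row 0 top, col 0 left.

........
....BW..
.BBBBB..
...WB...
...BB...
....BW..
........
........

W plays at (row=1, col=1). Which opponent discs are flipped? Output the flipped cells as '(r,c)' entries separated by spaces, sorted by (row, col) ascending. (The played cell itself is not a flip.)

Answer: (2,2)

Derivation:
Dir NW: first cell '.' (not opp) -> no flip
Dir N: first cell '.' (not opp) -> no flip
Dir NE: first cell '.' (not opp) -> no flip
Dir W: first cell '.' (not opp) -> no flip
Dir E: first cell '.' (not opp) -> no flip
Dir SW: first cell '.' (not opp) -> no flip
Dir S: opp run (2,1), next='.' -> no flip
Dir SE: opp run (2,2) capped by W -> flip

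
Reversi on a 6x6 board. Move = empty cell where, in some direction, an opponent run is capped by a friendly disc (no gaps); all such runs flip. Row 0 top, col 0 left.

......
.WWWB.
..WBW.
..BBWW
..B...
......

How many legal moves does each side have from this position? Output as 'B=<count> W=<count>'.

Answer: B=10 W=7

Derivation:
-- B to move --
(0,0): flips 2 -> legal
(0,1): flips 1 -> legal
(0,2): flips 2 -> legal
(0,3): flips 1 -> legal
(0,4): no bracket -> illegal
(1,0): flips 3 -> legal
(1,5): flips 1 -> legal
(2,0): no bracket -> illegal
(2,1): flips 1 -> legal
(2,5): flips 1 -> legal
(3,1): no bracket -> illegal
(4,3): no bracket -> illegal
(4,4): flips 2 -> legal
(4,5): flips 1 -> legal
B mobility = 10
-- W to move --
(0,3): no bracket -> illegal
(0,4): flips 1 -> legal
(0,5): no bracket -> illegal
(1,5): flips 1 -> legal
(2,1): no bracket -> illegal
(2,5): no bracket -> illegal
(3,1): flips 2 -> legal
(4,1): no bracket -> illegal
(4,3): flips 2 -> legal
(4,4): flips 1 -> legal
(5,1): flips 2 -> legal
(5,2): flips 2 -> legal
(5,3): no bracket -> illegal
W mobility = 7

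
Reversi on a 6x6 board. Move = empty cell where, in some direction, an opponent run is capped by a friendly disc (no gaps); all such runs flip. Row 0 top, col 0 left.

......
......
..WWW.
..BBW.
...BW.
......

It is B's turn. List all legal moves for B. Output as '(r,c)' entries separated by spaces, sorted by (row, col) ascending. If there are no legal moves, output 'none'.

Answer: (1,1) (1,2) (1,3) (1,4) (1,5) (2,5) (3,5) (4,5) (5,5)

Derivation:
(1,1): flips 1 -> legal
(1,2): flips 1 -> legal
(1,3): flips 1 -> legal
(1,4): flips 1 -> legal
(1,5): flips 1 -> legal
(2,1): no bracket -> illegal
(2,5): flips 1 -> legal
(3,1): no bracket -> illegal
(3,5): flips 1 -> legal
(4,5): flips 1 -> legal
(5,3): no bracket -> illegal
(5,4): no bracket -> illegal
(5,5): flips 1 -> legal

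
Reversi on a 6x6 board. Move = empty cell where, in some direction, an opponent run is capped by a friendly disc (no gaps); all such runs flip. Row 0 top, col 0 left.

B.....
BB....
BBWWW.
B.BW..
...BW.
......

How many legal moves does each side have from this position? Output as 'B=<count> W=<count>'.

-- B to move --
(1,2): flips 1 -> legal
(1,3): flips 2 -> legal
(1,4): flips 1 -> legal
(1,5): no bracket -> illegal
(2,5): flips 3 -> legal
(3,1): no bracket -> illegal
(3,4): flips 1 -> legal
(3,5): no bracket -> illegal
(4,2): no bracket -> illegal
(4,5): flips 1 -> legal
(5,3): no bracket -> illegal
(5,4): no bracket -> illegal
(5,5): flips 3 -> legal
B mobility = 7
-- W to move --
(0,1): no bracket -> illegal
(0,2): no bracket -> illegal
(1,2): no bracket -> illegal
(3,1): flips 1 -> legal
(3,4): no bracket -> illegal
(4,0): no bracket -> illegal
(4,1): flips 1 -> legal
(4,2): flips 2 -> legal
(5,2): no bracket -> illegal
(5,3): flips 1 -> legal
(5,4): no bracket -> illegal
W mobility = 4

Answer: B=7 W=4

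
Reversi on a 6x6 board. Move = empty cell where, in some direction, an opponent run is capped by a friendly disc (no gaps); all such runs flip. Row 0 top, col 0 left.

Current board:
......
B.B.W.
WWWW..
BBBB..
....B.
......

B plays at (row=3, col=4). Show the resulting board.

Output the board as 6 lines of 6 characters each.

Place B at (3,4); scan 8 dirs for brackets.
Dir NW: opp run (2,3) capped by B -> flip
Dir N: first cell '.' (not opp) -> no flip
Dir NE: first cell '.' (not opp) -> no flip
Dir W: first cell 'B' (not opp) -> no flip
Dir E: first cell '.' (not opp) -> no flip
Dir SW: first cell '.' (not opp) -> no flip
Dir S: first cell 'B' (not opp) -> no flip
Dir SE: first cell '.' (not opp) -> no flip
All flips: (2,3)

Answer: ......
B.B.W.
WWWB..
BBBBB.
....B.
......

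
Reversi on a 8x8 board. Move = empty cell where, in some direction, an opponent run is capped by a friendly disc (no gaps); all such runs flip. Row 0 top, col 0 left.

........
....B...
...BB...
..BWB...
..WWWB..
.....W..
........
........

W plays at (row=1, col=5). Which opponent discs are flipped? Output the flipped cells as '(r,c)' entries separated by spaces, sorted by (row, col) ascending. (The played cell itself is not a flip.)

Answer: (2,4)

Derivation:
Dir NW: first cell '.' (not opp) -> no flip
Dir N: first cell '.' (not opp) -> no flip
Dir NE: first cell '.' (not opp) -> no flip
Dir W: opp run (1,4), next='.' -> no flip
Dir E: first cell '.' (not opp) -> no flip
Dir SW: opp run (2,4) capped by W -> flip
Dir S: first cell '.' (not opp) -> no flip
Dir SE: first cell '.' (not opp) -> no flip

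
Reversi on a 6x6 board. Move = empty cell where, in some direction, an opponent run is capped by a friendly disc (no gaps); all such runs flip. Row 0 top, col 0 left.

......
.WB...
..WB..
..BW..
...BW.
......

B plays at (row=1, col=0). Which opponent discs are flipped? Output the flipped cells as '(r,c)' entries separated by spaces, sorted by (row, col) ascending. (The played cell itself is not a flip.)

Answer: (1,1)

Derivation:
Dir NW: edge -> no flip
Dir N: first cell '.' (not opp) -> no flip
Dir NE: first cell '.' (not opp) -> no flip
Dir W: edge -> no flip
Dir E: opp run (1,1) capped by B -> flip
Dir SW: edge -> no flip
Dir S: first cell '.' (not opp) -> no flip
Dir SE: first cell '.' (not opp) -> no flip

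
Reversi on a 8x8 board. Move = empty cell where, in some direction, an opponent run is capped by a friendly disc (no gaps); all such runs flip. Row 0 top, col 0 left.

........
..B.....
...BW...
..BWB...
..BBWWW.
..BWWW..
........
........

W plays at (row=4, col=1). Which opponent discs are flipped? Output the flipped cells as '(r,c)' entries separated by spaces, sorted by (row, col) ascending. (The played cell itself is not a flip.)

Dir NW: first cell '.' (not opp) -> no flip
Dir N: first cell '.' (not opp) -> no flip
Dir NE: opp run (3,2) (2,3), next='.' -> no flip
Dir W: first cell '.' (not opp) -> no flip
Dir E: opp run (4,2) (4,3) capped by W -> flip
Dir SW: first cell '.' (not opp) -> no flip
Dir S: first cell '.' (not opp) -> no flip
Dir SE: opp run (5,2), next='.' -> no flip

Answer: (4,2) (4,3)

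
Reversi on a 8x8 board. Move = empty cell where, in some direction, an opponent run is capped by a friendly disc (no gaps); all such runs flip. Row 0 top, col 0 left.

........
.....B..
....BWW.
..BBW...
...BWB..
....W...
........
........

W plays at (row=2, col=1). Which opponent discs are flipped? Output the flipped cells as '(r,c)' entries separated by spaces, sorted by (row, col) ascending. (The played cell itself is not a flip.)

Dir NW: first cell '.' (not opp) -> no flip
Dir N: first cell '.' (not opp) -> no flip
Dir NE: first cell '.' (not opp) -> no flip
Dir W: first cell '.' (not opp) -> no flip
Dir E: first cell '.' (not opp) -> no flip
Dir SW: first cell '.' (not opp) -> no flip
Dir S: first cell '.' (not opp) -> no flip
Dir SE: opp run (3,2) (4,3) capped by W -> flip

Answer: (3,2) (4,3)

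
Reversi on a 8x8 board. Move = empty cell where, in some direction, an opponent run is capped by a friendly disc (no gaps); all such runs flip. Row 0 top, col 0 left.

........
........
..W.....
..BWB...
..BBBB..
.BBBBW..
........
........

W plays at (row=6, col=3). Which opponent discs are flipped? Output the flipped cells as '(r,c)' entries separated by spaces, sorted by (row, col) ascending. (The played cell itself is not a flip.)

Dir NW: opp run (5,2), next='.' -> no flip
Dir N: opp run (5,3) (4,3) capped by W -> flip
Dir NE: opp run (5,4) (4,5), next='.' -> no flip
Dir W: first cell '.' (not opp) -> no flip
Dir E: first cell '.' (not opp) -> no flip
Dir SW: first cell '.' (not opp) -> no flip
Dir S: first cell '.' (not opp) -> no flip
Dir SE: first cell '.' (not opp) -> no flip

Answer: (4,3) (5,3)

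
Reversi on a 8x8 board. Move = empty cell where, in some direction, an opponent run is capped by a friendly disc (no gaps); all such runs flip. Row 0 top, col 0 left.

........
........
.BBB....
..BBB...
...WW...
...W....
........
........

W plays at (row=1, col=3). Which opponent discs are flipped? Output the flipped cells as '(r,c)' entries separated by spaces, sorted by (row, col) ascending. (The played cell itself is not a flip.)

Dir NW: first cell '.' (not opp) -> no flip
Dir N: first cell '.' (not opp) -> no flip
Dir NE: first cell '.' (not opp) -> no flip
Dir W: first cell '.' (not opp) -> no flip
Dir E: first cell '.' (not opp) -> no flip
Dir SW: opp run (2,2), next='.' -> no flip
Dir S: opp run (2,3) (3,3) capped by W -> flip
Dir SE: first cell '.' (not opp) -> no flip

Answer: (2,3) (3,3)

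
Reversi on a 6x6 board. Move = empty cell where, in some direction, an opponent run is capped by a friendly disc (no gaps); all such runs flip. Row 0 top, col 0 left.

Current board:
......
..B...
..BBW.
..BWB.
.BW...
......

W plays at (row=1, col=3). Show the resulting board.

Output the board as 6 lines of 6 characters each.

Place W at (1,3); scan 8 dirs for brackets.
Dir NW: first cell '.' (not opp) -> no flip
Dir N: first cell '.' (not opp) -> no flip
Dir NE: first cell '.' (not opp) -> no flip
Dir W: opp run (1,2), next='.' -> no flip
Dir E: first cell '.' (not opp) -> no flip
Dir SW: opp run (2,2), next='.' -> no flip
Dir S: opp run (2,3) capped by W -> flip
Dir SE: first cell 'W' (not opp) -> no flip
All flips: (2,3)

Answer: ......
..BW..
..BWW.
..BWB.
.BW...
......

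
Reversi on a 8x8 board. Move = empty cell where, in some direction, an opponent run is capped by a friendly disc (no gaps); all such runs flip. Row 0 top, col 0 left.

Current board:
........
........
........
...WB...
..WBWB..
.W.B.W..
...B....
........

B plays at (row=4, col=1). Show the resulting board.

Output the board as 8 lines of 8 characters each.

Place B at (4,1); scan 8 dirs for brackets.
Dir NW: first cell '.' (not opp) -> no flip
Dir N: first cell '.' (not opp) -> no flip
Dir NE: first cell '.' (not opp) -> no flip
Dir W: first cell '.' (not opp) -> no flip
Dir E: opp run (4,2) capped by B -> flip
Dir SW: first cell '.' (not opp) -> no flip
Dir S: opp run (5,1), next='.' -> no flip
Dir SE: first cell '.' (not opp) -> no flip
All flips: (4,2)

Answer: ........
........
........
...WB...
.BBBWB..
.W.B.W..
...B....
........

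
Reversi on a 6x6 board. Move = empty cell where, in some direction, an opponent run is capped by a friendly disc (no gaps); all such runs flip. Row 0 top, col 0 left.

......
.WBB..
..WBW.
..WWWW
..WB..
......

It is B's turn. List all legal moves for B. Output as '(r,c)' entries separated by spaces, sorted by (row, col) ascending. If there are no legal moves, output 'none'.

(0,0): no bracket -> illegal
(0,1): no bracket -> illegal
(0,2): no bracket -> illegal
(1,0): flips 1 -> legal
(1,4): no bracket -> illegal
(1,5): no bracket -> illegal
(2,0): no bracket -> illegal
(2,1): flips 2 -> legal
(2,5): flips 2 -> legal
(3,1): flips 1 -> legal
(4,1): flips 2 -> legal
(4,4): no bracket -> illegal
(4,5): flips 1 -> legal
(5,1): no bracket -> illegal
(5,2): flips 3 -> legal
(5,3): no bracket -> illegal

Answer: (1,0) (2,1) (2,5) (3,1) (4,1) (4,5) (5,2)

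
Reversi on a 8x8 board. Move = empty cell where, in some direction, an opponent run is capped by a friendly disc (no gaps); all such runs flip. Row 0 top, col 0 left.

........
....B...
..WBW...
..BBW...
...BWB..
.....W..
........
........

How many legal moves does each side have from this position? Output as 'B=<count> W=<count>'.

-- B to move --
(1,1): flips 1 -> legal
(1,2): flips 1 -> legal
(1,3): no bracket -> illegal
(1,5): flips 1 -> legal
(2,1): flips 1 -> legal
(2,5): flips 2 -> legal
(3,1): no bracket -> illegal
(3,5): flips 1 -> legal
(4,6): no bracket -> illegal
(5,3): no bracket -> illegal
(5,4): flips 3 -> legal
(5,6): no bracket -> illegal
(6,4): no bracket -> illegal
(6,5): flips 1 -> legal
(6,6): flips 2 -> legal
B mobility = 9
-- W to move --
(0,3): no bracket -> illegal
(0,4): flips 1 -> legal
(0,5): no bracket -> illegal
(1,2): flips 1 -> legal
(1,3): no bracket -> illegal
(1,5): no bracket -> illegal
(2,1): no bracket -> illegal
(2,5): no bracket -> illegal
(3,1): flips 2 -> legal
(3,5): flips 1 -> legal
(3,6): no bracket -> illegal
(4,1): no bracket -> illegal
(4,2): flips 3 -> legal
(4,6): flips 1 -> legal
(5,2): flips 1 -> legal
(5,3): no bracket -> illegal
(5,4): no bracket -> illegal
(5,6): flips 1 -> legal
W mobility = 8

Answer: B=9 W=8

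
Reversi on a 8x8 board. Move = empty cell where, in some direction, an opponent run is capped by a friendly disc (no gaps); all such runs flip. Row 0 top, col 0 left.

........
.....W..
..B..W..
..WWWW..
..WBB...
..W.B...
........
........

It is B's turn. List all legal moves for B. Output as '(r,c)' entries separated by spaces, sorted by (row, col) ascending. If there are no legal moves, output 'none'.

Answer: (1,6) (2,1) (2,3) (2,4) (2,6) (4,1) (6,1) (6,2)

Derivation:
(0,4): no bracket -> illegal
(0,5): no bracket -> illegal
(0,6): no bracket -> illegal
(1,4): no bracket -> illegal
(1,6): flips 2 -> legal
(2,1): flips 1 -> legal
(2,3): flips 1 -> legal
(2,4): flips 1 -> legal
(2,6): flips 1 -> legal
(3,1): no bracket -> illegal
(3,6): no bracket -> illegal
(4,1): flips 1 -> legal
(4,5): no bracket -> illegal
(4,6): no bracket -> illegal
(5,1): no bracket -> illegal
(5,3): no bracket -> illegal
(6,1): flips 1 -> legal
(6,2): flips 3 -> legal
(6,3): no bracket -> illegal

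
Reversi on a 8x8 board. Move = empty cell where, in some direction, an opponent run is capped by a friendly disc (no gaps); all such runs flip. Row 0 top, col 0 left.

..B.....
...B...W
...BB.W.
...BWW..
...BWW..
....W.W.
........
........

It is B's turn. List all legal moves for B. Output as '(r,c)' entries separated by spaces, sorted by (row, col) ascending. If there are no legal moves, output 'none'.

(0,6): no bracket -> illegal
(0,7): no bracket -> illegal
(1,5): no bracket -> illegal
(1,6): no bracket -> illegal
(2,5): flips 1 -> legal
(2,7): no bracket -> illegal
(3,6): flips 2 -> legal
(3,7): no bracket -> illegal
(4,6): flips 3 -> legal
(4,7): no bracket -> illegal
(5,3): no bracket -> illegal
(5,5): flips 1 -> legal
(5,7): no bracket -> illegal
(6,3): no bracket -> illegal
(6,4): flips 3 -> legal
(6,5): flips 1 -> legal
(6,6): no bracket -> illegal
(6,7): flips 3 -> legal

Answer: (2,5) (3,6) (4,6) (5,5) (6,4) (6,5) (6,7)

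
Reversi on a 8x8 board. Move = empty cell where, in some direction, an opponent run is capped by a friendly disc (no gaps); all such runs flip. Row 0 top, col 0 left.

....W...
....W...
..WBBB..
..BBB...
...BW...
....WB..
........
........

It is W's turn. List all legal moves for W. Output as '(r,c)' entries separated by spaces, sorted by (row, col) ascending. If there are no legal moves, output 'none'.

Answer: (2,1) (2,6) (3,6) (4,1) (4,2) (5,6) (6,6)

Derivation:
(1,2): no bracket -> illegal
(1,3): no bracket -> illegal
(1,5): no bracket -> illegal
(1,6): no bracket -> illegal
(2,1): flips 2 -> legal
(2,6): flips 3 -> legal
(3,1): no bracket -> illegal
(3,5): no bracket -> illegal
(3,6): flips 1 -> legal
(4,1): flips 2 -> legal
(4,2): flips 2 -> legal
(4,5): no bracket -> illegal
(4,6): no bracket -> illegal
(5,2): no bracket -> illegal
(5,3): no bracket -> illegal
(5,6): flips 1 -> legal
(6,4): no bracket -> illegal
(6,5): no bracket -> illegal
(6,6): flips 1 -> legal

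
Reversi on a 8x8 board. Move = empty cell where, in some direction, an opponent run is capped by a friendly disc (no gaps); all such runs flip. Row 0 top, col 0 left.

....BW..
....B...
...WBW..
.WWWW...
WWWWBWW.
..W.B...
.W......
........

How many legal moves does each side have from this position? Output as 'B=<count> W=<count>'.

-- B to move --
(0,6): flips 1 -> legal
(1,2): no bracket -> illegal
(1,3): no bracket -> illegal
(1,5): no bracket -> illegal
(1,6): no bracket -> illegal
(2,0): no bracket -> illegal
(2,1): flips 2 -> legal
(2,2): flips 2 -> legal
(2,6): flips 1 -> legal
(3,0): no bracket -> illegal
(3,5): no bracket -> illegal
(3,6): flips 2 -> legal
(3,7): no bracket -> illegal
(4,7): flips 2 -> legal
(5,0): flips 3 -> legal
(5,1): flips 2 -> legal
(5,3): no bracket -> illegal
(5,5): no bracket -> illegal
(5,6): no bracket -> illegal
(5,7): no bracket -> illegal
(6,0): no bracket -> illegal
(6,2): no bracket -> illegal
(6,3): no bracket -> illegal
(7,0): no bracket -> illegal
(7,1): no bracket -> illegal
(7,2): no bracket -> illegal
B mobility = 8
-- W to move --
(0,3): flips 2 -> legal
(1,3): no bracket -> illegal
(1,5): flips 1 -> legal
(3,5): no bracket -> illegal
(5,3): no bracket -> illegal
(5,5): flips 1 -> legal
(6,3): flips 1 -> legal
(6,4): flips 2 -> legal
(6,5): flips 1 -> legal
W mobility = 6

Answer: B=8 W=6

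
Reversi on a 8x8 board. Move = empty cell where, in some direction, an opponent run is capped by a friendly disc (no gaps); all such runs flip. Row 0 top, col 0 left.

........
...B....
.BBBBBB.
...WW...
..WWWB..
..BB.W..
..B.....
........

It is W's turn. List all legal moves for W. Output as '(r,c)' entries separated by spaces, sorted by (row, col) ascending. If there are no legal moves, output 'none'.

(0,2): no bracket -> illegal
(0,3): flips 2 -> legal
(0,4): no bracket -> illegal
(1,0): no bracket -> illegal
(1,1): flips 1 -> legal
(1,2): flips 1 -> legal
(1,4): flips 1 -> legal
(1,5): flips 1 -> legal
(1,6): flips 1 -> legal
(1,7): no bracket -> illegal
(2,0): no bracket -> illegal
(2,7): no bracket -> illegal
(3,0): no bracket -> illegal
(3,1): no bracket -> illegal
(3,2): no bracket -> illegal
(3,5): flips 1 -> legal
(3,6): no bracket -> illegal
(3,7): no bracket -> illegal
(4,1): no bracket -> illegal
(4,6): flips 1 -> legal
(5,1): no bracket -> illegal
(5,4): no bracket -> illegal
(5,6): flips 1 -> legal
(6,1): flips 1 -> legal
(6,3): flips 1 -> legal
(6,4): flips 1 -> legal
(7,1): flips 2 -> legal
(7,2): flips 2 -> legal
(7,3): no bracket -> illegal

Answer: (0,3) (1,1) (1,2) (1,4) (1,5) (1,6) (3,5) (4,6) (5,6) (6,1) (6,3) (6,4) (7,1) (7,2)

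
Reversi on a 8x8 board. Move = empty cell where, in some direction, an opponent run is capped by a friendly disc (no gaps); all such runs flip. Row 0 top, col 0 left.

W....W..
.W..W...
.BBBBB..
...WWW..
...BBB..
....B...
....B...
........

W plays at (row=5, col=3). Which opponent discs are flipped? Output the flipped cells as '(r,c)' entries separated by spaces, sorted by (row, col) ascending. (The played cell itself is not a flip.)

Answer: (4,3) (4,4)

Derivation:
Dir NW: first cell '.' (not opp) -> no flip
Dir N: opp run (4,3) capped by W -> flip
Dir NE: opp run (4,4) capped by W -> flip
Dir W: first cell '.' (not opp) -> no flip
Dir E: opp run (5,4), next='.' -> no flip
Dir SW: first cell '.' (not opp) -> no flip
Dir S: first cell '.' (not opp) -> no flip
Dir SE: opp run (6,4), next='.' -> no flip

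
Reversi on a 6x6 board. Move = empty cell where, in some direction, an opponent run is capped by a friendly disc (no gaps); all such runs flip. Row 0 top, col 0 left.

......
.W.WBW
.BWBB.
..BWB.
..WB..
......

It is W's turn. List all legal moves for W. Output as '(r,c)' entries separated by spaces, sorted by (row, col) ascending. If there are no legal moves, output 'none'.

(0,3): no bracket -> illegal
(0,4): no bracket -> illegal
(0,5): no bracket -> illegal
(1,0): no bracket -> illegal
(1,2): no bracket -> illegal
(2,0): flips 1 -> legal
(2,5): flips 2 -> legal
(3,0): no bracket -> illegal
(3,1): flips 2 -> legal
(3,5): flips 2 -> legal
(4,1): no bracket -> illegal
(4,4): flips 1 -> legal
(4,5): no bracket -> illegal
(5,2): no bracket -> illegal
(5,3): flips 1 -> legal
(5,4): no bracket -> illegal

Answer: (2,0) (2,5) (3,1) (3,5) (4,4) (5,3)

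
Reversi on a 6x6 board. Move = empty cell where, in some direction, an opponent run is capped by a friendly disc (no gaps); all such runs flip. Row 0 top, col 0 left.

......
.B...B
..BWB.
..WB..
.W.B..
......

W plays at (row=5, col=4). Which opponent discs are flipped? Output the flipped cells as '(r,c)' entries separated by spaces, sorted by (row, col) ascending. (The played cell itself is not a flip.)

Dir NW: opp run (4,3) capped by W -> flip
Dir N: first cell '.' (not opp) -> no flip
Dir NE: first cell '.' (not opp) -> no flip
Dir W: first cell '.' (not opp) -> no flip
Dir E: first cell '.' (not opp) -> no flip
Dir SW: edge -> no flip
Dir S: edge -> no flip
Dir SE: edge -> no flip

Answer: (4,3)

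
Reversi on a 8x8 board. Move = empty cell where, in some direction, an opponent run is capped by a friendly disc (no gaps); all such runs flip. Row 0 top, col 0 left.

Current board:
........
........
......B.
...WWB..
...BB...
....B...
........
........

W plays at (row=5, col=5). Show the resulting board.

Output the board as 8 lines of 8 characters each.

Answer: ........
........
......B.
...WWB..
...BW...
....BW..
........
........

Derivation:
Place W at (5,5); scan 8 dirs for brackets.
Dir NW: opp run (4,4) capped by W -> flip
Dir N: first cell '.' (not opp) -> no flip
Dir NE: first cell '.' (not opp) -> no flip
Dir W: opp run (5,4), next='.' -> no flip
Dir E: first cell '.' (not opp) -> no flip
Dir SW: first cell '.' (not opp) -> no flip
Dir S: first cell '.' (not opp) -> no flip
Dir SE: first cell '.' (not opp) -> no flip
All flips: (4,4)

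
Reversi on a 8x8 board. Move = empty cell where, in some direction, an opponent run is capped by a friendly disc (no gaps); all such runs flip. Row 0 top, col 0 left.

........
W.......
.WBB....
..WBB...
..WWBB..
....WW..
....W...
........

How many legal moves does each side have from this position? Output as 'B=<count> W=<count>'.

-- B to move --
(0,0): no bracket -> illegal
(0,1): no bracket -> illegal
(1,1): no bracket -> illegal
(1,2): no bracket -> illegal
(2,0): flips 1 -> legal
(3,0): no bracket -> illegal
(3,1): flips 1 -> legal
(4,1): flips 3 -> legal
(4,6): no bracket -> illegal
(5,1): flips 1 -> legal
(5,2): flips 3 -> legal
(5,3): flips 1 -> legal
(5,6): no bracket -> illegal
(6,3): flips 1 -> legal
(6,5): flips 1 -> legal
(6,6): flips 1 -> legal
(7,3): no bracket -> illegal
(7,4): flips 2 -> legal
(7,5): no bracket -> illegal
B mobility = 10
-- W to move --
(1,1): flips 3 -> legal
(1,2): flips 1 -> legal
(1,3): flips 2 -> legal
(1,4): flips 1 -> legal
(2,4): flips 5 -> legal
(2,5): flips 1 -> legal
(3,1): no bracket -> illegal
(3,5): flips 3 -> legal
(3,6): flips 1 -> legal
(4,6): flips 2 -> legal
(5,3): no bracket -> illegal
(5,6): no bracket -> illegal
W mobility = 9

Answer: B=10 W=9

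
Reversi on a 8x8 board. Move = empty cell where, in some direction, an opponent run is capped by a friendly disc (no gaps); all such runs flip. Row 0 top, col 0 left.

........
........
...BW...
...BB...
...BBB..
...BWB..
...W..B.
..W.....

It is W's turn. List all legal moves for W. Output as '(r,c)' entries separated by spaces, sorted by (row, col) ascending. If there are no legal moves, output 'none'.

(1,2): no bracket -> illegal
(1,3): flips 4 -> legal
(1,4): no bracket -> illegal
(2,2): flips 1 -> legal
(2,5): no bracket -> illegal
(3,2): flips 1 -> legal
(3,5): no bracket -> illegal
(3,6): flips 1 -> legal
(4,2): flips 1 -> legal
(4,6): no bracket -> illegal
(5,2): flips 1 -> legal
(5,6): flips 1 -> legal
(5,7): no bracket -> illegal
(6,2): no bracket -> illegal
(6,4): no bracket -> illegal
(6,5): no bracket -> illegal
(6,7): no bracket -> illegal
(7,5): no bracket -> illegal
(7,6): no bracket -> illegal
(7,7): no bracket -> illegal

Answer: (1,3) (2,2) (3,2) (3,6) (4,2) (5,2) (5,6)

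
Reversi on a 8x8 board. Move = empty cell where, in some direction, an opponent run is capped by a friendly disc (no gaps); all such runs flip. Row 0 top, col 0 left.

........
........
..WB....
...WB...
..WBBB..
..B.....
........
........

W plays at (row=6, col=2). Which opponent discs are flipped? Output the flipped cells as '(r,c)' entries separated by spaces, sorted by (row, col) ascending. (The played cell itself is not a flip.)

Answer: (5,2)

Derivation:
Dir NW: first cell '.' (not opp) -> no flip
Dir N: opp run (5,2) capped by W -> flip
Dir NE: first cell '.' (not opp) -> no flip
Dir W: first cell '.' (not opp) -> no flip
Dir E: first cell '.' (not opp) -> no flip
Dir SW: first cell '.' (not opp) -> no flip
Dir S: first cell '.' (not opp) -> no flip
Dir SE: first cell '.' (not opp) -> no flip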